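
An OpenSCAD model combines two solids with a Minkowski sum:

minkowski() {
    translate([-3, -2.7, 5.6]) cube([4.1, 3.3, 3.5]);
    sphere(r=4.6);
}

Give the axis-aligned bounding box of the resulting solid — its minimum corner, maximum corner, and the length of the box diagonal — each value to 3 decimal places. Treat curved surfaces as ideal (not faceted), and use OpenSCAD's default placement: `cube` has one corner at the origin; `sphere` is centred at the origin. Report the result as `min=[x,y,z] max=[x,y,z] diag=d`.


A = translate([-3, -2.7, 5.6]) cube([4.1, 3.3, 3.5]) → bbox [-3,-2.7,5.6] .. [1.1,0.6,9.1]
B = sphere(r=4.6) → bbox [-4.6,-4.6,-4.6] .. [4.6,4.6,4.6]
lo = A.lo+B.lo = [-3-4.6, -2.7-4.6, 5.6-4.6] = [-7.600,-7.300,1.000]
hi = A.hi+B.hi = [1.1+4.6, 0.6+4.6, 9.1+4.6] = [5.700,5.200,13.700]
diag = √(13.3²+12.5²+12.7²) = √494.43 = 22.236

min=[-7.600,-7.300,1.000] max=[5.700,5.200,13.700] diag=22.236


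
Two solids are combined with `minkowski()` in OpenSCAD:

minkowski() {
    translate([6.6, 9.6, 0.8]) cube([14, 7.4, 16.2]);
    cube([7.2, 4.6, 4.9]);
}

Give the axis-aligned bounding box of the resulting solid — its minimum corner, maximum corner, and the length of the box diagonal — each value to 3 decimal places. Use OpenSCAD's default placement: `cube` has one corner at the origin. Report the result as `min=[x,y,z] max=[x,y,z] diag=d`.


A = translate([6.6, 9.6, 0.8]) cube([14, 7.4, 16.2]) → bbox [6.6,9.6,0.8] .. [20.6,17,17]
B = cube([7.2, 4.6, 4.9]) → bbox [0,0,0] .. [7.2,4.6,4.9]
lo = A.lo+B.lo = [6.6+0, 9.6+0, 0.8+0] = [6.600,9.600,0.800]
hi = A.hi+B.hi = [20.6+7.2, 17+4.6, 17+4.9] = [27.800,21.600,21.900]
diag = √(21.2²+12²+21.1²) = √1038.65 = 32.228

min=[6.600,9.600,0.800] max=[27.800,21.600,21.900] diag=32.228


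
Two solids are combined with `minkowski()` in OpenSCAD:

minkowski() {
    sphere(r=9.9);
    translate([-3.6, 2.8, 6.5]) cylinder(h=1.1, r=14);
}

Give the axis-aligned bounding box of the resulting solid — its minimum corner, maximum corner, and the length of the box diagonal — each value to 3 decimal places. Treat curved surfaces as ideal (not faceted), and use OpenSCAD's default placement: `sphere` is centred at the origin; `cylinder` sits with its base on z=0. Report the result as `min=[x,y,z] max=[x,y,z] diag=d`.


A = translate([-3.6, 2.8, 6.5]) cylinder(h=1.1, r=14) → bbox [-17.6,-11.2,6.5] .. [10.4,16.8,7.6]
B = sphere(r=9.9) → bbox [-9.9,-9.9,-9.9] .. [9.9,9.9,9.9]
lo = A.lo+B.lo = [-17.6-9.9, -11.2-9.9, 6.5-9.9] = [-27.500,-21.100,-3.400]
hi = A.hi+B.hi = [10.4+9.9, 16.8+9.9, 7.6+9.9] = [20.300,26.700,17.500]
diag = √(47.8²+47.8²+20.9²) = √5006.49 = 70.757

min=[-27.500,-21.100,-3.400] max=[20.300,26.700,17.500] diag=70.757


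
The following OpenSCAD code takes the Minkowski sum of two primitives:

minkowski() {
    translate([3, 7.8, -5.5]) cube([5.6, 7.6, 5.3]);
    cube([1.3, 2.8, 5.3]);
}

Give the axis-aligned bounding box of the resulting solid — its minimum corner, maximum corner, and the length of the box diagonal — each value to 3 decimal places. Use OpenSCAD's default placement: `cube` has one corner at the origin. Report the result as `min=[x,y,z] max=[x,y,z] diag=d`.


min=[3.000,7.800,-5.500] max=[9.900,18.200,5.100] diag=16.375

A = translate([3, 7.8, -5.5]) cube([5.6, 7.6, 5.3]) → bbox [3,7.8,-5.5] .. [8.6,15.4,-0.2]
B = cube([1.3, 2.8, 5.3]) → bbox [0,0,0] .. [1.3,2.8,5.3]
lo = A.lo+B.lo = [3+0, 7.8+0, -5.5+0] = [3.000,7.800,-5.500]
hi = A.hi+B.hi = [8.6+1.3, 15.4+2.8, -0.2+5.3] = [9.900,18.200,5.100]
diag = √(6.9²+10.4²+10.6²) = √268.13 = 16.375


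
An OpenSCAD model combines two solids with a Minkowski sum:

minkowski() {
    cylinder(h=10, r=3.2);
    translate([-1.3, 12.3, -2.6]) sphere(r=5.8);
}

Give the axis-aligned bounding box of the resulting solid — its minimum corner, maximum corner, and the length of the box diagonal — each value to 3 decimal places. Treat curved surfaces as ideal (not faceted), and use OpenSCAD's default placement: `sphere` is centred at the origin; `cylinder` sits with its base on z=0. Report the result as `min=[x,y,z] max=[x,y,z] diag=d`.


A = translate([-1.3, 12.3, -2.6]) sphere(r=5.8) → bbox [-7.1,6.5,-8.4] .. [4.5,18.1,3.2]
B = cylinder(h=10, r=3.2) → bbox [-3.2,-3.2,0] .. [3.2,3.2,10]
lo = A.lo+B.lo = [-7.1-3.2, 6.5-3.2, -8.4+0] = [-10.300,3.300,-8.400]
hi = A.hi+B.hi = [4.5+3.2, 18.1+3.2, 3.2+10] = [7.700,21.300,13.200]
diag = √(18²+18²+21.6²) = √1114.56 = 33.385

min=[-10.300,3.300,-8.400] max=[7.700,21.300,13.200] diag=33.385


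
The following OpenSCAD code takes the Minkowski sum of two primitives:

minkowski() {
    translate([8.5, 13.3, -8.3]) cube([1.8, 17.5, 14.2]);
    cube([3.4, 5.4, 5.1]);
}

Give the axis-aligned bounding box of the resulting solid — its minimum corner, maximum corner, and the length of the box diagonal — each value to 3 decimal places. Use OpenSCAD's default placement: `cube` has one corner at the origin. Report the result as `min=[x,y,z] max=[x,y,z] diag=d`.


A = translate([8.5, 13.3, -8.3]) cube([1.8, 17.5, 14.2]) → bbox [8.5,13.3,-8.3] .. [10.3,30.8,5.9]
B = cube([3.4, 5.4, 5.1]) → bbox [0,0,0] .. [3.4,5.4,5.1]
lo = A.lo+B.lo = [8.5+0, 13.3+0, -8.3+0] = [8.500,13.300,-8.300]
hi = A.hi+B.hi = [10.3+3.4, 30.8+5.4, 5.9+5.1] = [13.700,36.200,11.000]
diag = √(5.2²+22.9²+19.3²) = √923.94 = 30.396

min=[8.500,13.300,-8.300] max=[13.700,36.200,11.000] diag=30.396


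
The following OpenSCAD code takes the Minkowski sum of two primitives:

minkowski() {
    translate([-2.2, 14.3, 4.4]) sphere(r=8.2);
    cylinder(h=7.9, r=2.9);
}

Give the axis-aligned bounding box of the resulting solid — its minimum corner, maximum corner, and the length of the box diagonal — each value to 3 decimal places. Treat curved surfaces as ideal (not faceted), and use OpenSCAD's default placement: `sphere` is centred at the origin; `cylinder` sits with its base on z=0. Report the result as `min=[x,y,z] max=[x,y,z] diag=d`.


min=[-13.300,3.200,-3.800] max=[8.900,25.400,20.500] diag=39.701

A = translate([-2.2, 14.3, 4.4]) sphere(r=8.2) → bbox [-10.4,6.1,-3.8] .. [6,22.5,12.6]
B = cylinder(h=7.9, r=2.9) → bbox [-2.9,-2.9,0] .. [2.9,2.9,7.9]
lo = A.lo+B.lo = [-10.4-2.9, 6.1-2.9, -3.8+0] = [-13.300,3.200,-3.800]
hi = A.hi+B.hi = [6+2.9, 22.5+2.9, 12.6+7.9] = [8.900,25.400,20.500]
diag = √(22.2²+22.2²+24.3²) = √1576.17 = 39.701


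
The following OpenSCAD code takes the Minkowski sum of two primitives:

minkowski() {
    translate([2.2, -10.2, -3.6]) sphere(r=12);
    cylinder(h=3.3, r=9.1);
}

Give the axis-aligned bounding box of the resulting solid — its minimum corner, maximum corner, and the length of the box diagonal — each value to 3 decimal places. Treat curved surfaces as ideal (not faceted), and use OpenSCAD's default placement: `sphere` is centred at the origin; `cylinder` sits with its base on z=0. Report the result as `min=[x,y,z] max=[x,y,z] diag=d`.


A = translate([2.2, -10.2, -3.6]) sphere(r=12) → bbox [-9.8,-22.2,-15.6] .. [14.2,1.8,8.4]
B = cylinder(h=3.3, r=9.1) → bbox [-9.1,-9.1,0] .. [9.1,9.1,3.3]
lo = A.lo+B.lo = [-9.8-9.1, -22.2-9.1, -15.6+0] = [-18.900,-31.300,-15.600]
hi = A.hi+B.hi = [14.2+9.1, 1.8+9.1, 8.4+3.3] = [23.300,10.900,11.700]
diag = √(42.2²+42.2²+27.3²) = √4306.97 = 65.628

min=[-18.900,-31.300,-15.600] max=[23.300,10.900,11.700] diag=65.628


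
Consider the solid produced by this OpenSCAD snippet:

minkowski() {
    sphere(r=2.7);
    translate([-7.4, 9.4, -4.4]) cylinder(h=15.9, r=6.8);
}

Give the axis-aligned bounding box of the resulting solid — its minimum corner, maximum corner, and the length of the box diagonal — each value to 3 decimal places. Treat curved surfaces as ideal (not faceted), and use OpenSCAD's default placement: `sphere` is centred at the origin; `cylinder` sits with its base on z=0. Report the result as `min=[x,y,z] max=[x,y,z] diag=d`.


min=[-16.900,-0.100,-7.100] max=[2.100,18.900,14.200] diag=34.288

A = translate([-7.4, 9.4, -4.4]) cylinder(h=15.9, r=6.8) → bbox [-14.2,2.6,-4.4] .. [-0.6,16.2,11.5]
B = sphere(r=2.7) → bbox [-2.7,-2.7,-2.7] .. [2.7,2.7,2.7]
lo = A.lo+B.lo = [-14.2-2.7, 2.6-2.7, -4.4-2.7] = [-16.900,-0.100,-7.100]
hi = A.hi+B.hi = [-0.6+2.7, 16.2+2.7, 11.5+2.7] = [2.100,18.900,14.200]
diag = √(19²+19²+21.3²) = √1175.69 = 34.288


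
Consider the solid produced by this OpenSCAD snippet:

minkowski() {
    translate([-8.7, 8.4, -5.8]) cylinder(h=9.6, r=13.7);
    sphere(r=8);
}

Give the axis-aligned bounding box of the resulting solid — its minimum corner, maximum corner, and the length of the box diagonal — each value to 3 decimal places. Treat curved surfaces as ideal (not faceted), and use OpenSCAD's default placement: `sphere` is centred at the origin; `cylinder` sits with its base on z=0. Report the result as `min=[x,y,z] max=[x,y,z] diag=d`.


A = translate([-8.7, 8.4, -5.8]) cylinder(h=9.6, r=13.7) → bbox [-22.4,-5.3,-5.8] .. [5,22.1,3.8]
B = sphere(r=8) → bbox [-8,-8,-8] .. [8,8,8]
lo = A.lo+B.lo = [-22.4-8, -5.3-8, -5.8-8] = [-30.400,-13.300,-13.800]
hi = A.hi+B.hi = [5+8, 22.1+8, 3.8+8] = [13.000,30.100,11.800]
diag = √(43.4²+43.4²+25.6²) = √4422.48 = 66.502

min=[-30.400,-13.300,-13.800] max=[13.000,30.100,11.800] diag=66.502


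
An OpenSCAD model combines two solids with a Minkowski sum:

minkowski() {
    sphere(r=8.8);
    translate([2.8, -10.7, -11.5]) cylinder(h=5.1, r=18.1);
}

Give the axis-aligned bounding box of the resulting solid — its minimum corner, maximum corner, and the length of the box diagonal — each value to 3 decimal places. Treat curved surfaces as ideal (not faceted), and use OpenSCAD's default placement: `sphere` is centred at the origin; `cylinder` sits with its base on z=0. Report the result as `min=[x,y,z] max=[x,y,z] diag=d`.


min=[-24.100,-37.600,-20.300] max=[29.700,16.200,2.400] diag=79.399

A = translate([2.8, -10.7, -11.5]) cylinder(h=5.1, r=18.1) → bbox [-15.3,-28.8,-11.5] .. [20.9,7.4,-6.4]
B = sphere(r=8.8) → bbox [-8.8,-8.8,-8.8] .. [8.8,8.8,8.8]
lo = A.lo+B.lo = [-15.3-8.8, -28.8-8.8, -11.5-8.8] = [-24.100,-37.600,-20.300]
hi = A.hi+B.hi = [20.9+8.8, 7.4+8.8, -6.4+8.8] = [29.700,16.200,2.400]
diag = √(53.8²+53.8²+22.7²) = √6304.17 = 79.399


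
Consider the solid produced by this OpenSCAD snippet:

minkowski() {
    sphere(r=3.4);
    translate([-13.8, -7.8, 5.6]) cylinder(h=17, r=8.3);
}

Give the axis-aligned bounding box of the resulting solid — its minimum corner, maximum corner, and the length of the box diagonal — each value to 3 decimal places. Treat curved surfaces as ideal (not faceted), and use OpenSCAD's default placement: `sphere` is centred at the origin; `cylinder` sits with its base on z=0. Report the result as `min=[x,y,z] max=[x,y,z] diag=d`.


min=[-25.500,-19.500,2.200] max=[-2.100,3.900,26.000] diag=40.762

A = translate([-13.8, -7.8, 5.6]) cylinder(h=17, r=8.3) → bbox [-22.1,-16.1,5.6] .. [-5.5,0.5,22.6]
B = sphere(r=3.4) → bbox [-3.4,-3.4,-3.4] .. [3.4,3.4,3.4]
lo = A.lo+B.lo = [-22.1-3.4, -16.1-3.4, 5.6-3.4] = [-25.500,-19.500,2.200]
hi = A.hi+B.hi = [-5.5+3.4, 0.5+3.4, 22.6+3.4] = [-2.100,3.900,26.000]
diag = √(23.4²+23.4²+23.8²) = √1661.56 = 40.762


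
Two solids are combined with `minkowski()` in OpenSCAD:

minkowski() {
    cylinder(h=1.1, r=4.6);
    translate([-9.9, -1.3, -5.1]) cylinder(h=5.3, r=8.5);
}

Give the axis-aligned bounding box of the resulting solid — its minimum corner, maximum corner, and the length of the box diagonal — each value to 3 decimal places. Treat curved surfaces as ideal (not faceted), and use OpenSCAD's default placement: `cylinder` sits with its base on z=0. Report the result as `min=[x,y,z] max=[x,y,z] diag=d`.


A = translate([-9.9, -1.3, -5.1]) cylinder(h=5.3, r=8.5) → bbox [-18.4,-9.8,-5.1] .. [-1.4,7.2,0.2]
B = cylinder(h=1.1, r=4.6) → bbox [-4.6,-4.6,0] .. [4.6,4.6,1.1]
lo = A.lo+B.lo = [-18.4-4.6, -9.8-4.6, -5.1+0] = [-23.000,-14.400,-5.100]
hi = A.hi+B.hi = [-1.4+4.6, 7.2+4.6, 0.2+1.1] = [3.200,11.800,1.300]
diag = √(26.2²+26.2²+6.4²) = √1413.84 = 37.601

min=[-23.000,-14.400,-5.100] max=[3.200,11.800,1.300] diag=37.601


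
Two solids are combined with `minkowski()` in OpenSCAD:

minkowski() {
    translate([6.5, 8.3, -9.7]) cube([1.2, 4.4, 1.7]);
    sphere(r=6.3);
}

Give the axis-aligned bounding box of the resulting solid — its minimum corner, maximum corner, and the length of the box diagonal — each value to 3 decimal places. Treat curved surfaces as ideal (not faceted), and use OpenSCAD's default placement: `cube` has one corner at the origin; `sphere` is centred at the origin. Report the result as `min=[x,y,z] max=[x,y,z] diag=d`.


min=[0.200,2.000,-16.000] max=[14.000,19.000,-1.700] diag=26.152

A = translate([6.5, 8.3, -9.7]) cube([1.2, 4.4, 1.7]) → bbox [6.5,8.3,-9.7] .. [7.7,12.7,-8]
B = sphere(r=6.3) → bbox [-6.3,-6.3,-6.3] .. [6.3,6.3,6.3]
lo = A.lo+B.lo = [6.5-6.3, 8.3-6.3, -9.7-6.3] = [0.200,2.000,-16.000]
hi = A.hi+B.hi = [7.7+6.3, 12.7+6.3, -8+6.3] = [14.000,19.000,-1.700]
diag = √(13.8²+17²+14.3²) = √683.93 = 26.152


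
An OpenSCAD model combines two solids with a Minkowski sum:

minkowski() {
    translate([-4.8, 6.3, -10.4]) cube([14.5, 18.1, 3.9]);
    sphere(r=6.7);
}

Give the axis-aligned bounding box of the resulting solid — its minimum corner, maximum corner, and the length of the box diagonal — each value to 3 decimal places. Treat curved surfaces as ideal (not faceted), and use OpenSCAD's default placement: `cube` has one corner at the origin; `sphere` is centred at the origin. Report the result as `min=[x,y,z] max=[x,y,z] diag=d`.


min=[-11.500,-0.400,-17.100] max=[16.400,31.100,0.200] diag=45.497

A = translate([-4.8, 6.3, -10.4]) cube([14.5, 18.1, 3.9]) → bbox [-4.8,6.3,-10.4] .. [9.7,24.4,-6.5]
B = sphere(r=6.7) → bbox [-6.7,-6.7,-6.7] .. [6.7,6.7,6.7]
lo = A.lo+B.lo = [-4.8-6.7, 6.3-6.7, -10.4-6.7] = [-11.500,-0.400,-17.100]
hi = A.hi+B.hi = [9.7+6.7, 24.4+6.7, -6.5+6.7] = [16.400,31.100,0.200]
diag = √(27.9²+31.5²+17.3²) = √2069.95 = 45.497


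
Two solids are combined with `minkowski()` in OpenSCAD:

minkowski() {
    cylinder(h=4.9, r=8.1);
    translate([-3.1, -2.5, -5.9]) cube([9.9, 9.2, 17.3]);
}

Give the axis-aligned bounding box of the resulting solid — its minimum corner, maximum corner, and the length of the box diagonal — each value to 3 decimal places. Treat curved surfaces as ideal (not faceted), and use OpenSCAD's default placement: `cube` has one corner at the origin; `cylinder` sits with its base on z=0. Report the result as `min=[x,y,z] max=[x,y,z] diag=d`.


A = translate([-3.1, -2.5, -5.9]) cube([9.9, 9.2, 17.3]) → bbox [-3.1,-2.5,-5.9] .. [6.8,6.7,11.4]
B = cylinder(h=4.9, r=8.1) → bbox [-8.1,-8.1,0] .. [8.1,8.1,4.9]
lo = A.lo+B.lo = [-3.1-8.1, -2.5-8.1, -5.9+0] = [-11.200,-10.600,-5.900]
hi = A.hi+B.hi = [6.8+8.1, 6.7+8.1, 11.4+4.9] = [14.900,14.800,16.300]
diag = √(26.1²+25.4²+22.2²) = √1819.21 = 42.652

min=[-11.200,-10.600,-5.900] max=[14.900,14.800,16.300] diag=42.652


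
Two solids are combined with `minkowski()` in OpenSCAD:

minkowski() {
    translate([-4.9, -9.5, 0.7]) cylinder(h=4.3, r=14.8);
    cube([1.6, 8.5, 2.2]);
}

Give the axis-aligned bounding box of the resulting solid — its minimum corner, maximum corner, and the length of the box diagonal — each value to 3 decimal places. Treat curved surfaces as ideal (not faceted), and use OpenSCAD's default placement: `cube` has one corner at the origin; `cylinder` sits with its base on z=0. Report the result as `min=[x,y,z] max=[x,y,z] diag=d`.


A = translate([-4.9, -9.5, 0.7]) cylinder(h=4.3, r=14.8) → bbox [-19.7,-24.3,0.7] .. [9.9,5.3,5]
B = cube([1.6, 8.5, 2.2]) → bbox [0,0,0] .. [1.6,8.5,2.2]
lo = A.lo+B.lo = [-19.7+0, -24.3+0, 0.7+0] = [-19.700,-24.300,0.700]
hi = A.hi+B.hi = [9.9+1.6, 5.3+8.5, 5+2.2] = [11.500,13.800,7.200]
diag = √(31.2²+38.1²+6.5²) = √2467.3 = 49.672

min=[-19.700,-24.300,0.700] max=[11.500,13.800,7.200] diag=49.672


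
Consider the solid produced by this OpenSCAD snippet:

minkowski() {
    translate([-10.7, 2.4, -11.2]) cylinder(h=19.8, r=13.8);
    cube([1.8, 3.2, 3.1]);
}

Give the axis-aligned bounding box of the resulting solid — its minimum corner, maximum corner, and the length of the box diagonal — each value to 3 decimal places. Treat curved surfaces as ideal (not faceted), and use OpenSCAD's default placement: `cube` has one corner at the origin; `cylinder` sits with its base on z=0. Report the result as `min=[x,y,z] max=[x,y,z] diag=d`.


A = translate([-10.7, 2.4, -11.2]) cylinder(h=19.8, r=13.8) → bbox [-24.5,-11.4,-11.2] .. [3.1,16.2,8.6]
B = cube([1.8, 3.2, 3.1]) → bbox [0,0,0] .. [1.8,3.2,3.1]
lo = A.lo+B.lo = [-24.5+0, -11.4+0, -11.2+0] = [-24.500,-11.400,-11.200]
hi = A.hi+B.hi = [3.1+1.8, 16.2+3.2, 8.6+3.1] = [4.900,19.400,11.700]
diag = √(29.4²+30.8²+22.9²) = √2337.41 = 48.347

min=[-24.500,-11.400,-11.200] max=[4.900,19.400,11.700] diag=48.347


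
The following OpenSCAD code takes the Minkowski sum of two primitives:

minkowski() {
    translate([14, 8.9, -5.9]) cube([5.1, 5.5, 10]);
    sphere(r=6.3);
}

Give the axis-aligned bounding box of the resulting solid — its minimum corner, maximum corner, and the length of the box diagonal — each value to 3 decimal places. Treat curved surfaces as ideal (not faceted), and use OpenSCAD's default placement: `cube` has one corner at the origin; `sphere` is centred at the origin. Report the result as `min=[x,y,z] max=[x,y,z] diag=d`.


min=[7.700,2.600,-12.200] max=[25.400,20.700,10.400] diag=33.936

A = translate([14, 8.9, -5.9]) cube([5.1, 5.5, 10]) → bbox [14,8.9,-5.9] .. [19.1,14.4,4.1]
B = sphere(r=6.3) → bbox [-6.3,-6.3,-6.3] .. [6.3,6.3,6.3]
lo = A.lo+B.lo = [14-6.3, 8.9-6.3, -5.9-6.3] = [7.700,2.600,-12.200]
hi = A.hi+B.hi = [19.1+6.3, 14.4+6.3, 4.1+6.3] = [25.400,20.700,10.400]
diag = √(17.7²+18.1²+22.6²) = √1151.66 = 33.936


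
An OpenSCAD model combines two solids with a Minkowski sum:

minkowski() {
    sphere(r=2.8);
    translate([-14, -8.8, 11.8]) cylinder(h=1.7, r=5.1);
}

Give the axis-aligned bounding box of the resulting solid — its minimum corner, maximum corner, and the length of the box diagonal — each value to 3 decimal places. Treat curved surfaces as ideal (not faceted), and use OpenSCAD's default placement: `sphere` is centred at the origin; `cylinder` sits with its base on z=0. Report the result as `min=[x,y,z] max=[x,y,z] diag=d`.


min=[-21.900,-16.700,9.000] max=[-6.100,-0.900,16.300] diag=23.507

A = translate([-14, -8.8, 11.8]) cylinder(h=1.7, r=5.1) → bbox [-19.1,-13.9,11.8] .. [-8.9,-3.7,13.5]
B = sphere(r=2.8) → bbox [-2.8,-2.8,-2.8] .. [2.8,2.8,2.8]
lo = A.lo+B.lo = [-19.1-2.8, -13.9-2.8, 11.8-2.8] = [-21.900,-16.700,9.000]
hi = A.hi+B.hi = [-8.9+2.8, -3.7+2.8, 13.5+2.8] = [-6.100,-0.900,16.300]
diag = √(15.8²+15.8²+7.3²) = √552.57 = 23.507


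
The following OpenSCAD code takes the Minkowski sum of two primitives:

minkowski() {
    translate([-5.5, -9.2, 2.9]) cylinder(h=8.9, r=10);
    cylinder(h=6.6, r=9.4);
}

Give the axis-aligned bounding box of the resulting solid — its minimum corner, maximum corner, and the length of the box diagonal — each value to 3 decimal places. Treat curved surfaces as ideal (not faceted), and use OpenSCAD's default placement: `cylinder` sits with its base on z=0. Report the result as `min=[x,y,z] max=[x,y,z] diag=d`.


min=[-24.900,-28.600,2.900] max=[13.900,10.200,18.400] diag=57.019

A = translate([-5.5, -9.2, 2.9]) cylinder(h=8.9, r=10) → bbox [-15.5,-19.2,2.9] .. [4.5,0.8,11.8]
B = cylinder(h=6.6, r=9.4) → bbox [-9.4,-9.4,0] .. [9.4,9.4,6.6]
lo = A.lo+B.lo = [-15.5-9.4, -19.2-9.4, 2.9+0] = [-24.900,-28.600,2.900]
hi = A.hi+B.hi = [4.5+9.4, 0.8+9.4, 11.8+6.6] = [13.900,10.200,18.400]
diag = √(38.8²+38.8²+15.5²) = √3251.13 = 57.019


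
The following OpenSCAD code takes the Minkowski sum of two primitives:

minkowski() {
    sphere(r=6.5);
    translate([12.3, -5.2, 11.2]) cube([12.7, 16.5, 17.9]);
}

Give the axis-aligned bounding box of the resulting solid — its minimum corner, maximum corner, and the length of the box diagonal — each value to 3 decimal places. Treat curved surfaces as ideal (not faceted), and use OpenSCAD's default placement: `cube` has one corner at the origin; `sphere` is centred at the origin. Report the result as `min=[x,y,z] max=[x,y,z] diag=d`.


min=[5.800,-11.700,4.700] max=[31.500,17.800,35.600] diag=49.855

A = translate([12.3, -5.2, 11.2]) cube([12.7, 16.5, 17.9]) → bbox [12.3,-5.2,11.2] .. [25,11.3,29.1]
B = sphere(r=6.5) → bbox [-6.5,-6.5,-6.5] .. [6.5,6.5,6.5]
lo = A.lo+B.lo = [12.3-6.5, -5.2-6.5, 11.2-6.5] = [5.800,-11.700,4.700]
hi = A.hi+B.hi = [25+6.5, 11.3+6.5, 29.1+6.5] = [31.500,17.800,35.600]
diag = √(25.7²+29.5²+30.9²) = √2485.55 = 49.855


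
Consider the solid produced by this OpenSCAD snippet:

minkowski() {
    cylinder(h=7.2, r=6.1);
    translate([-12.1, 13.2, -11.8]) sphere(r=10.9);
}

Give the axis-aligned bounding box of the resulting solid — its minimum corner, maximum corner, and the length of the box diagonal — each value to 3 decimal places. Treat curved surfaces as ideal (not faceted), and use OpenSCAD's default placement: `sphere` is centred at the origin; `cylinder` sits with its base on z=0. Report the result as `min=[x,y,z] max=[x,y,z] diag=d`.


min=[-29.100,-3.800,-22.700] max=[4.900,30.200,6.300] diag=56.152

A = translate([-12.1, 13.2, -11.8]) sphere(r=10.9) → bbox [-23,2.3,-22.7] .. [-1.2,24.1,-0.9]
B = cylinder(h=7.2, r=6.1) → bbox [-6.1,-6.1,0] .. [6.1,6.1,7.2]
lo = A.lo+B.lo = [-23-6.1, 2.3-6.1, -22.7+0] = [-29.100,-3.800,-22.700]
hi = A.hi+B.hi = [-1.2+6.1, 24.1+6.1, -0.9+7.2] = [4.900,30.200,6.300]
diag = √(34²+34²+29²) = √3153 = 56.152


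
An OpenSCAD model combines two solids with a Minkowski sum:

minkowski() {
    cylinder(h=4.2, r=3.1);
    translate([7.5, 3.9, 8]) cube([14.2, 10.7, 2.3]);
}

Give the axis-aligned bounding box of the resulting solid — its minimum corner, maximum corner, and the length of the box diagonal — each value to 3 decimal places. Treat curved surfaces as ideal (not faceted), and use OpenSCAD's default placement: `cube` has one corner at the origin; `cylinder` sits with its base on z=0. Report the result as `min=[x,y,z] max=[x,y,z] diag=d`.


A = translate([7.5, 3.9, 8]) cube([14.2, 10.7, 2.3]) → bbox [7.5,3.9,8] .. [21.7,14.6,10.3]
B = cylinder(h=4.2, r=3.1) → bbox [-3.1,-3.1,0] .. [3.1,3.1,4.2]
lo = A.lo+B.lo = [7.5-3.1, 3.9-3.1, 8+0] = [4.400,0.800,8.000]
hi = A.hi+B.hi = [21.7+3.1, 14.6+3.1, 10.3+4.2] = [24.800,17.700,14.500]
diag = √(20.4²+16.9²+6.5²) = √744.02 = 27.277

min=[4.400,0.800,8.000] max=[24.800,17.700,14.500] diag=27.277


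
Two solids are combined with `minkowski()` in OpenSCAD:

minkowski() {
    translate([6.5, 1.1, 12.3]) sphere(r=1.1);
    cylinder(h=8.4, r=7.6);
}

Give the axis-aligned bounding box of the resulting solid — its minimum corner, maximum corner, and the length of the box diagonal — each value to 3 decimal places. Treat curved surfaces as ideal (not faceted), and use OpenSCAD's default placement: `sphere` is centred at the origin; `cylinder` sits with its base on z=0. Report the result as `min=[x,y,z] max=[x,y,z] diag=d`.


A = translate([6.5, 1.1, 12.3]) sphere(r=1.1) → bbox [5.4,0,11.2] .. [7.6,2.2,13.4]
B = cylinder(h=8.4, r=7.6) → bbox [-7.6,-7.6,0] .. [7.6,7.6,8.4]
lo = A.lo+B.lo = [5.4-7.6, 0-7.6, 11.2+0] = [-2.200,-7.600,11.200]
hi = A.hi+B.hi = [7.6+7.6, 2.2+7.6, 13.4+8.4] = [15.200,9.800,21.800]
diag = √(17.4²+17.4²+10.6²) = √717.88 = 26.793

min=[-2.200,-7.600,11.200] max=[15.200,9.800,21.800] diag=26.793


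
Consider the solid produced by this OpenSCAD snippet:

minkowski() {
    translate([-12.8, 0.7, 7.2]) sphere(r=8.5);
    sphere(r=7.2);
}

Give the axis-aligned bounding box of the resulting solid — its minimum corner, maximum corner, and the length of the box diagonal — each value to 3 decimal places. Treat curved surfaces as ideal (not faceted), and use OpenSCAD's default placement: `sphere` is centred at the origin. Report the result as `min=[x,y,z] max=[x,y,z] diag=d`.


A = translate([-12.8, 0.7, 7.2]) sphere(r=8.5) → bbox [-21.3,-7.8,-1.3] .. [-4.3,9.2,15.7]
B = sphere(r=7.2) → bbox [-7.2,-7.2,-7.2] .. [7.2,7.2,7.2]
lo = A.lo+B.lo = [-21.3-7.2, -7.8-7.2, -1.3-7.2] = [-28.500,-15.000,-8.500]
hi = A.hi+B.hi = [-4.3+7.2, 9.2+7.2, 15.7+7.2] = [2.900,16.400,22.900]
diag = √(31.4²+31.4²+31.4²) = √2957.88 = 54.386

min=[-28.500,-15.000,-8.500] max=[2.900,16.400,22.900] diag=54.386


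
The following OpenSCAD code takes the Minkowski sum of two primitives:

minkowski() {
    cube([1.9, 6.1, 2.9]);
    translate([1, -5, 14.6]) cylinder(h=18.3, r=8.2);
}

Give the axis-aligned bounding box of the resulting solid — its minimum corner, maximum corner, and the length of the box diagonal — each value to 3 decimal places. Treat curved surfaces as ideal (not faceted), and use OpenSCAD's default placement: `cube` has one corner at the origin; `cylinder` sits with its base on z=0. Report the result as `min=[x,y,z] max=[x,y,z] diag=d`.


min=[-7.200,-13.200,14.600] max=[11.100,9.300,35.800] diag=35.925

A = translate([1, -5, 14.6]) cylinder(h=18.3, r=8.2) → bbox [-7.2,-13.2,14.6] .. [9.2,3.2,32.9]
B = cube([1.9, 6.1, 2.9]) → bbox [0,0,0] .. [1.9,6.1,2.9]
lo = A.lo+B.lo = [-7.2+0, -13.2+0, 14.6+0] = [-7.200,-13.200,14.600]
hi = A.hi+B.hi = [9.2+1.9, 3.2+6.1, 32.9+2.9] = [11.100,9.300,35.800]
diag = √(18.3²+22.5²+21.2²) = √1290.58 = 35.925


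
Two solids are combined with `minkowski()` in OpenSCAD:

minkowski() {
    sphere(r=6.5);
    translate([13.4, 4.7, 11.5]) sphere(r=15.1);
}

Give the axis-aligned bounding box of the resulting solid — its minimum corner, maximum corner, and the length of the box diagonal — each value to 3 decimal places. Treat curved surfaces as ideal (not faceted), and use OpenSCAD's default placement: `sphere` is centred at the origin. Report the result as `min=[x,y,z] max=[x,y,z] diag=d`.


min=[-8.200,-16.900,-10.100] max=[35.000,26.300,33.100] diag=74.825

A = translate([13.4, 4.7, 11.5]) sphere(r=15.1) → bbox [-1.7,-10.4,-3.6] .. [28.5,19.8,26.6]
B = sphere(r=6.5) → bbox [-6.5,-6.5,-6.5] .. [6.5,6.5,6.5]
lo = A.lo+B.lo = [-1.7-6.5, -10.4-6.5, -3.6-6.5] = [-8.200,-16.900,-10.100]
hi = A.hi+B.hi = [28.5+6.5, 19.8+6.5, 26.6+6.5] = [35.000,26.300,33.100]
diag = √(43.2²+43.2²+43.2²) = √5598.72 = 74.825


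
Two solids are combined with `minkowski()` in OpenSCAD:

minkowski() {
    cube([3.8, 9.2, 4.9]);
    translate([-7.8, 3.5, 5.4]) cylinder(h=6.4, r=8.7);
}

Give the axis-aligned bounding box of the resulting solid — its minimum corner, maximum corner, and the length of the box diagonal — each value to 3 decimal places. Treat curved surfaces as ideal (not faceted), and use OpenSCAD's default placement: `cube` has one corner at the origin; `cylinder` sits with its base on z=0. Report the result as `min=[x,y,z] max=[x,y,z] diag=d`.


min=[-16.500,-5.200,5.400] max=[4.700,21.400,16.700] diag=35.843

A = translate([-7.8, 3.5, 5.4]) cylinder(h=6.4, r=8.7) → bbox [-16.5,-5.2,5.4] .. [0.9,12.2,11.8]
B = cube([3.8, 9.2, 4.9]) → bbox [0,0,0] .. [3.8,9.2,4.9]
lo = A.lo+B.lo = [-16.5+0, -5.2+0, 5.4+0] = [-16.500,-5.200,5.400]
hi = A.hi+B.hi = [0.9+3.8, 12.2+9.2, 11.8+4.9] = [4.700,21.400,16.700]
diag = √(21.2²+26.6²+11.3²) = √1284.69 = 35.843


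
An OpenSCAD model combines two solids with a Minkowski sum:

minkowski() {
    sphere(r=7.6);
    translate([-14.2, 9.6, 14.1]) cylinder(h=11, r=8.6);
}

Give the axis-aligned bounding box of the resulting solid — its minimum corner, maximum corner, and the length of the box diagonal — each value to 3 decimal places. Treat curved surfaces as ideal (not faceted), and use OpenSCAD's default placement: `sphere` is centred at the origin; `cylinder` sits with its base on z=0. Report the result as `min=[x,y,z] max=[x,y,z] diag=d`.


min=[-30.400,-6.600,6.500] max=[2.000,25.800,32.700] diag=52.782

A = translate([-14.2, 9.6, 14.1]) cylinder(h=11, r=8.6) → bbox [-22.8,1,14.1] .. [-5.6,18.2,25.1]
B = sphere(r=7.6) → bbox [-7.6,-7.6,-7.6] .. [7.6,7.6,7.6]
lo = A.lo+B.lo = [-22.8-7.6, 1-7.6, 14.1-7.6] = [-30.400,-6.600,6.500]
hi = A.hi+B.hi = [-5.6+7.6, 18.2+7.6, 25.1+7.6] = [2.000,25.800,32.700]
diag = √(32.4²+32.4²+26.2²) = √2785.96 = 52.782


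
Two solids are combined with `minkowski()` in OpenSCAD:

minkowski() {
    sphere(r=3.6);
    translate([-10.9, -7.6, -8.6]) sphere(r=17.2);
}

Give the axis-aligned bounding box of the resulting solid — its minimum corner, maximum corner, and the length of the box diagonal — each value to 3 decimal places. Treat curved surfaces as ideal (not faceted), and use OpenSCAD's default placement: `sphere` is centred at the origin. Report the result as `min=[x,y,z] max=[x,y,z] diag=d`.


A = translate([-10.9, -7.6, -8.6]) sphere(r=17.2) → bbox [-28.1,-24.8,-25.8] .. [6.3,9.6,8.6]
B = sphere(r=3.6) → bbox [-3.6,-3.6,-3.6] .. [3.6,3.6,3.6]
lo = A.lo+B.lo = [-28.1-3.6, -24.8-3.6, -25.8-3.6] = [-31.700,-28.400,-29.400]
hi = A.hi+B.hi = [6.3+3.6, 9.6+3.6, 8.6+3.6] = [9.900,13.200,12.200]
diag = √(41.6²+41.6²+41.6²) = √5191.68 = 72.053

min=[-31.700,-28.400,-29.400] max=[9.900,13.200,12.200] diag=72.053


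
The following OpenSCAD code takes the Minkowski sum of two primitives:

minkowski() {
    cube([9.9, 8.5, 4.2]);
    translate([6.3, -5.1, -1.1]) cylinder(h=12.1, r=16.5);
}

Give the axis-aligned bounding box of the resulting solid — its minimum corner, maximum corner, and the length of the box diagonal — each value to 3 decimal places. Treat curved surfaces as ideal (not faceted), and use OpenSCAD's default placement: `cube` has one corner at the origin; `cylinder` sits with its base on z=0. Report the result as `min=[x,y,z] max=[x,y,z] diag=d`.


min=[-10.200,-21.600,-1.100] max=[32.700,19.900,15.200] diag=61.874

A = translate([6.3, -5.1, -1.1]) cylinder(h=12.1, r=16.5) → bbox [-10.2,-21.6,-1.1] .. [22.8,11.4,11]
B = cube([9.9, 8.5, 4.2]) → bbox [0,0,0] .. [9.9,8.5,4.2]
lo = A.lo+B.lo = [-10.2+0, -21.6+0, -1.1+0] = [-10.200,-21.600,-1.100]
hi = A.hi+B.hi = [22.8+9.9, 11.4+8.5, 11+4.2] = [32.700,19.900,15.200]
diag = √(42.9²+41.5²+16.3²) = √3828.35 = 61.874


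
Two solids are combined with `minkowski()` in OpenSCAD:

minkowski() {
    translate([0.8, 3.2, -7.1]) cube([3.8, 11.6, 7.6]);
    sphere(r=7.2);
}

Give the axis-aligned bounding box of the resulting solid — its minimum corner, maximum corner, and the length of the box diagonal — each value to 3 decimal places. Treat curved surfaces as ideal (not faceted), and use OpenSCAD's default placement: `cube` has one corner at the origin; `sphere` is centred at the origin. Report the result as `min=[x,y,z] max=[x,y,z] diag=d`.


A = translate([0.8, 3.2, -7.1]) cube([3.8, 11.6, 7.6]) → bbox [0.8,3.2,-7.1] .. [4.6,14.8,0.5]
B = sphere(r=7.2) → bbox [-7.2,-7.2,-7.2] .. [7.2,7.2,7.2]
lo = A.lo+B.lo = [0.8-7.2, 3.2-7.2, -7.1-7.2] = [-6.400,-4.000,-14.300]
hi = A.hi+B.hi = [4.6+7.2, 14.8+7.2, 0.5+7.2] = [11.800,22.000,7.700]
diag = √(18.2²+26²+22²) = √1491.24 = 38.617

min=[-6.400,-4.000,-14.300] max=[11.800,22.000,7.700] diag=38.617


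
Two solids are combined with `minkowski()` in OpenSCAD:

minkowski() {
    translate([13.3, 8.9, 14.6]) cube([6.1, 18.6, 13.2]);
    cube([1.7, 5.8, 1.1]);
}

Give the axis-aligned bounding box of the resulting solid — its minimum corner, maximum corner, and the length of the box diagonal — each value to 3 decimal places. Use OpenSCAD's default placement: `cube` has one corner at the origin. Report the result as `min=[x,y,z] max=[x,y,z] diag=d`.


A = translate([13.3, 8.9, 14.6]) cube([6.1, 18.6, 13.2]) → bbox [13.3,8.9,14.6] .. [19.4,27.5,27.8]
B = cube([1.7, 5.8, 1.1]) → bbox [0,0,0] .. [1.7,5.8,1.1]
lo = A.lo+B.lo = [13.3+0, 8.9+0, 14.6+0] = [13.300,8.900,14.600]
hi = A.hi+B.hi = [19.4+1.7, 27.5+5.8, 27.8+1.1] = [21.100,33.300,28.900]
diag = √(7.8²+24.4²+14.3²) = √860.69 = 29.338

min=[13.300,8.900,14.600] max=[21.100,33.300,28.900] diag=29.338


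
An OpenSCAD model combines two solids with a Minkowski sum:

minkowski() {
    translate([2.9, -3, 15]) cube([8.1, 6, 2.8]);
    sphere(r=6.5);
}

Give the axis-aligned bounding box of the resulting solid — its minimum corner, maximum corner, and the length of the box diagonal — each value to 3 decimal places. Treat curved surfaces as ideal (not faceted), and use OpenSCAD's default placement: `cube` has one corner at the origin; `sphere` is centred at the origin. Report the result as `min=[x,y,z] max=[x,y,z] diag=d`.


min=[-3.600,-9.500,8.500] max=[17.500,9.500,24.300] diag=32.494

A = translate([2.9, -3, 15]) cube([8.1, 6, 2.8]) → bbox [2.9,-3,15] .. [11,3,17.8]
B = sphere(r=6.5) → bbox [-6.5,-6.5,-6.5] .. [6.5,6.5,6.5]
lo = A.lo+B.lo = [2.9-6.5, -3-6.5, 15-6.5] = [-3.600,-9.500,8.500]
hi = A.hi+B.hi = [11+6.5, 3+6.5, 17.8+6.5] = [17.500,9.500,24.300]
diag = √(21.1²+19²+15.8²) = √1055.85 = 32.494


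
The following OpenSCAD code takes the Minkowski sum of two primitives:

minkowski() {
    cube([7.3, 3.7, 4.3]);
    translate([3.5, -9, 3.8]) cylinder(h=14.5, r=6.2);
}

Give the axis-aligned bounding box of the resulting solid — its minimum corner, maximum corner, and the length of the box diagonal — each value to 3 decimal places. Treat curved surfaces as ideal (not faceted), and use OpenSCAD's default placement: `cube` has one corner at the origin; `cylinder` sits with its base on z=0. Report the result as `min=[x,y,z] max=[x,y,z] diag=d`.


A = translate([3.5, -9, 3.8]) cylinder(h=14.5, r=6.2) → bbox [-2.7,-15.2,3.8] .. [9.7,-2.8,18.3]
B = cube([7.3, 3.7, 4.3]) → bbox [0,0,0] .. [7.3,3.7,4.3]
lo = A.lo+B.lo = [-2.7+0, -15.2+0, 3.8+0] = [-2.700,-15.200,3.800]
hi = A.hi+B.hi = [9.7+7.3, -2.8+3.7, 18.3+4.3] = [17.000,0.900,22.600]
diag = √(19.7²+16.1²+18.8²) = √1000.74 = 31.634

min=[-2.700,-15.200,3.800] max=[17.000,0.900,22.600] diag=31.634


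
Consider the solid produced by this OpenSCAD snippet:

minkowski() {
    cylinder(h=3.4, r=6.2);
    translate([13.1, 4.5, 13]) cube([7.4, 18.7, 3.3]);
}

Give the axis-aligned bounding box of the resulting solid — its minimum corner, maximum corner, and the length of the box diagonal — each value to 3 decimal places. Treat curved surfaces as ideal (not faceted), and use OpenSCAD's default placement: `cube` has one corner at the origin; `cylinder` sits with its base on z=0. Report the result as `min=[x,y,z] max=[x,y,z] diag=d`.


A = translate([13.1, 4.5, 13]) cube([7.4, 18.7, 3.3]) → bbox [13.1,4.5,13] .. [20.5,23.2,16.3]
B = cylinder(h=3.4, r=6.2) → bbox [-6.2,-6.2,0] .. [6.2,6.2,3.4]
lo = A.lo+B.lo = [13.1-6.2, 4.5-6.2, 13+0] = [6.900,-1.700,13.000]
hi = A.hi+B.hi = [20.5+6.2, 23.2+6.2, 16.3+3.4] = [26.700,29.400,19.700]
diag = √(19.8²+31.1²+6.7²) = √1404.14 = 37.472

min=[6.900,-1.700,13.000] max=[26.700,29.400,19.700] diag=37.472


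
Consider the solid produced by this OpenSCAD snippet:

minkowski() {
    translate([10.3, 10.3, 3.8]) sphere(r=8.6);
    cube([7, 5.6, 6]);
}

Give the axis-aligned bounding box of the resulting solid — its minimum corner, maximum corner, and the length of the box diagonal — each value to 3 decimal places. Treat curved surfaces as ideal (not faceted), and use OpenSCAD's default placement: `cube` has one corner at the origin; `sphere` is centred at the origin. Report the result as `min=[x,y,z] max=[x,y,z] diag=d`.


min=[1.700,1.700,-4.800] max=[25.900,24.500,18.400] diag=40.543

A = translate([10.3, 10.3, 3.8]) sphere(r=8.6) → bbox [1.7,1.7,-4.8] .. [18.9,18.9,12.4]
B = cube([7, 5.6, 6]) → bbox [0,0,0] .. [7,5.6,6]
lo = A.lo+B.lo = [1.7+0, 1.7+0, -4.8+0] = [1.700,1.700,-4.800]
hi = A.hi+B.hi = [18.9+7, 18.9+5.6, 12.4+6] = [25.900,24.500,18.400]
diag = √(24.2²+22.8²+23.2²) = √1643.72 = 40.543


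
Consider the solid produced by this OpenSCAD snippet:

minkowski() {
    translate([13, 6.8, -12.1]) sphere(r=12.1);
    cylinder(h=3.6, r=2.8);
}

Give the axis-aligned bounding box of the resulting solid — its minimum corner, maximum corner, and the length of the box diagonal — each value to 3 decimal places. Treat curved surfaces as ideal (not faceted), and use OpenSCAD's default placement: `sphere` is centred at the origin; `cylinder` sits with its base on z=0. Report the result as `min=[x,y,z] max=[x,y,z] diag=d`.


A = translate([13, 6.8, -12.1]) sphere(r=12.1) → bbox [0.9,-5.3,-24.2] .. [25.1,18.9,0]
B = cylinder(h=3.6, r=2.8) → bbox [-2.8,-2.8,0] .. [2.8,2.8,3.6]
lo = A.lo+B.lo = [0.9-2.8, -5.3-2.8, -24.2+0] = [-1.900,-8.100,-24.200]
hi = A.hi+B.hi = [25.1+2.8, 18.9+2.8, 0+3.6] = [27.900,21.700,3.600]
diag = √(29.8²+29.8²+27.8²) = √2548.92 = 50.487

min=[-1.900,-8.100,-24.200] max=[27.900,21.700,3.600] diag=50.487


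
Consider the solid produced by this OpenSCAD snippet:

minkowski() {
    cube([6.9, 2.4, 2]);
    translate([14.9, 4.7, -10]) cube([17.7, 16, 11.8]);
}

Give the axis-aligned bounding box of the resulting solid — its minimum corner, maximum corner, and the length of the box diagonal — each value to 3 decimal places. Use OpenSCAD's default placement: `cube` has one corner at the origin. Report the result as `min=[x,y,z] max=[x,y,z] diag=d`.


min=[14.900,4.700,-10.000] max=[39.500,23.100,3.800] diag=33.677

A = translate([14.9, 4.7, -10]) cube([17.7, 16, 11.8]) → bbox [14.9,4.7,-10] .. [32.6,20.7,1.8]
B = cube([6.9, 2.4, 2]) → bbox [0,0,0] .. [6.9,2.4,2]
lo = A.lo+B.lo = [14.9+0, 4.7+0, -10+0] = [14.900,4.700,-10.000]
hi = A.hi+B.hi = [32.6+6.9, 20.7+2.4, 1.8+2] = [39.500,23.100,3.800]
diag = √(24.6²+18.4²+13.8²) = √1134.16 = 33.677


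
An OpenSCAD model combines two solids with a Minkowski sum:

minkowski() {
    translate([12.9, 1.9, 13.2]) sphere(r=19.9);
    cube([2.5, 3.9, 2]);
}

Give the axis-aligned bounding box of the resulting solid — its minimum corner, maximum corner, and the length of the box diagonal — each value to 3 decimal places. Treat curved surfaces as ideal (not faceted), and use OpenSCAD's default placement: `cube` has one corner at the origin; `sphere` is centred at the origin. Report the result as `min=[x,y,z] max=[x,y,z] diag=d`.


A = translate([12.9, 1.9, 13.2]) sphere(r=19.9) → bbox [-7,-18,-6.7] .. [32.8,21.8,33.1]
B = cube([2.5, 3.9, 2]) → bbox [0,0,0] .. [2.5,3.9,2]
lo = A.lo+B.lo = [-7+0, -18+0, -6.7+0] = [-7.000,-18.000,-6.700]
hi = A.hi+B.hi = [32.8+2.5, 21.8+3.9, 33.1+2] = [35.300,25.700,35.100]
diag = √(42.3²+43.7²+41.8²) = √5446.22 = 73.799

min=[-7.000,-18.000,-6.700] max=[35.300,25.700,35.100] diag=73.799


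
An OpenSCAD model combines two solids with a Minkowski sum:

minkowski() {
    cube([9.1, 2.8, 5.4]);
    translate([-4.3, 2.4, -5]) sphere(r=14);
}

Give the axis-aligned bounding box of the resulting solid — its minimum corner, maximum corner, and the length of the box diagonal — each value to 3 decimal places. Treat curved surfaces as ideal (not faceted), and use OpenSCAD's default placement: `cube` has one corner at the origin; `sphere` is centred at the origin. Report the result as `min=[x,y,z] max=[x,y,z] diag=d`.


A = translate([-4.3, 2.4, -5]) sphere(r=14) → bbox [-18.3,-11.6,-19] .. [9.7,16.4,9]
B = cube([9.1, 2.8, 5.4]) → bbox [0,0,0] .. [9.1,2.8,5.4]
lo = A.lo+B.lo = [-18.3+0, -11.6+0, -19+0] = [-18.300,-11.600,-19.000]
hi = A.hi+B.hi = [9.7+9.1, 16.4+2.8, 9+5.4] = [18.800,19.200,14.400]
diag = √(37.1²+30.8²+33.4²) = √3440.61 = 58.657

min=[-18.300,-11.600,-19.000] max=[18.800,19.200,14.400] diag=58.657


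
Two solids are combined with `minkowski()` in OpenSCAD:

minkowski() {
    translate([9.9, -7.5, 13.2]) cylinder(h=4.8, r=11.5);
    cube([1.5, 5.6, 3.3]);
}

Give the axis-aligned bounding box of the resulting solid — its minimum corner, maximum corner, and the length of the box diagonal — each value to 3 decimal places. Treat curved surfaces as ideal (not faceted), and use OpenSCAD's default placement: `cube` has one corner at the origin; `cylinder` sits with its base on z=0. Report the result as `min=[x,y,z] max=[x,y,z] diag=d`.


min=[-1.600,-19.000,13.200] max=[22.900,9.600,21.300] diag=38.520

A = translate([9.9, -7.5, 13.2]) cylinder(h=4.8, r=11.5) → bbox [-1.6,-19,13.2] .. [21.4,4,18]
B = cube([1.5, 5.6, 3.3]) → bbox [0,0,0] .. [1.5,5.6,3.3]
lo = A.lo+B.lo = [-1.6+0, -19+0, 13.2+0] = [-1.600,-19.000,13.200]
hi = A.hi+B.hi = [21.4+1.5, 4+5.6, 18+3.3] = [22.900,9.600,21.300]
diag = √(24.5²+28.6²+8.1²) = √1483.82 = 38.520
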